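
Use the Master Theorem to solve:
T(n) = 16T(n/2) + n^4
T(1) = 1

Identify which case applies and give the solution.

a=16, b=2, f(n)=n^4. log_2(16) = 4. Since c=4 = 4, Case 2 applies: T(n) = Θ(n^log_b(a) · log n) = O(n^4 log n).

Answer: O(n^4 log n) - Case 2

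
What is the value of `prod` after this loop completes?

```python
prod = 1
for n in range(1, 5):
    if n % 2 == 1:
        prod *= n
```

Product of odd numbers 1 to 4
`prod` takes the values: 1 → 3

Answer: 3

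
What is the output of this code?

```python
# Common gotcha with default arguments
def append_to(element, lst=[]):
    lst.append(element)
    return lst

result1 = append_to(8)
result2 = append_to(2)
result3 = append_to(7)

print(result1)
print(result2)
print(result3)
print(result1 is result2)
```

Key concept: mutable default argument gotcha.
Step by step:
`result1 = append_to(8)` → result1 = [8]
`result2 = append_to(2)` → result1 = [8, 2] (same object as result2); result2 = [8, 2] (same object as result1)
`result3 = append_to(7)` → result1 = [8, 2, 7] (same object as result2, result3); result2 = [8, 2, 7] (same object as result1, result3); result3 = [8, 2, 7] (same object as result1, result2)
`print(result1)` → prints [8, 2, 7]
`print(result2)` → prints [8, 2, 7]
`print(result3)` → prints [8, 2, 7]
`print(result1 is result2)` → prints True

Answer:
[8, 2, 7]
[8, 2, 7]
[8, 2, 7]
True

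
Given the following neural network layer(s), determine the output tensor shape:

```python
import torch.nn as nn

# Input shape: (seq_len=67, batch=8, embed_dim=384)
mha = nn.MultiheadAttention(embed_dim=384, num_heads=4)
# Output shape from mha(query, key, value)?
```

Input: (67, 8, 384) -> Output: (67, 8, 384)

Answer: (67, 8, 384)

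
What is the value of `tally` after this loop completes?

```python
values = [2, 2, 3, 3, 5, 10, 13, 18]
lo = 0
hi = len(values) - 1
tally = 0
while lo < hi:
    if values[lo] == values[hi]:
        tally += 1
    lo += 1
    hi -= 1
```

Count matching pairs from ends
`tally` takes the values: 0

Answer: 0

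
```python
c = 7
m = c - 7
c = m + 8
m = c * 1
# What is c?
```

Trace:
`c = 7` → c = 7
`m = c - 7` → m = 0
`c = m + 8` → c = 8
`m = c * 1` → m = 8
So c = 8

Answer: 8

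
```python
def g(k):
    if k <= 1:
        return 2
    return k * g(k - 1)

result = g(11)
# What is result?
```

g(11) = 11 * 10 * 9 * 8 * 7 * 6 * 5 * 4 * 3 * 2 * 2 = 79833600

Answer: 79833600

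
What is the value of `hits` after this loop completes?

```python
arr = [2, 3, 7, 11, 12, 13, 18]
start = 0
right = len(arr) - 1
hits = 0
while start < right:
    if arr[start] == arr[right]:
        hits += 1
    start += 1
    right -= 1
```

Count matching pairs from ends
`hits` takes the values: 0

Answer: 0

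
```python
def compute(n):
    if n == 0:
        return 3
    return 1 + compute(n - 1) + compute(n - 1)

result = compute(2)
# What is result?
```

compute(n) = 1 + 2·compute(n-1), compute(0)=3. Closed form: (3+1)·2^2 - 1 = 15.

Answer: 15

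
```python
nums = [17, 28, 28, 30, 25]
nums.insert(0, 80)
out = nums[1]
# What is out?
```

Trace:
`nums = [17, 28, 28, 30, 25]` → nums = [17, 28, 28, 30, 25]
`nums.insert(0, 80)` → nums = [80, 17, 28, 28, 30, 25]
`out = nums[1]` → out = 17
So out = 17

Answer: 17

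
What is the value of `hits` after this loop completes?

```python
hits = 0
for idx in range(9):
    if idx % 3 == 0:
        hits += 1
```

Count numbers divisible by 3 in range(9)
`hits` takes the values: 0 → 1 → 2 → 3

Answer: 3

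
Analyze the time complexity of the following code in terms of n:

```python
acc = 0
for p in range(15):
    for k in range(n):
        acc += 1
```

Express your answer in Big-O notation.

Each loop level contributes: 1 × n. Multiplying the contributions gives O(n).

Answer: O(n)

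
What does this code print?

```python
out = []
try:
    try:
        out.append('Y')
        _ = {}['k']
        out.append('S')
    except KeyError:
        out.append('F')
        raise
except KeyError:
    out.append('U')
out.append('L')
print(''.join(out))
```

Execution trace: 'Y' (try body) → 'F' (except KeyError) → 'U' (outer except KeyError) → 'L' (after the try/except). Output: YFUL

Answer: YFUL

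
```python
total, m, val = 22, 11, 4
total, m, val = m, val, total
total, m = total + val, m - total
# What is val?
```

Trace:
`total, m, val = 22, 11, 4` → total = 22; m = 11; val = 4
`total, m, val = m, val, total` → total = 11; m = 4; val = 22
`total, m = total + val, m - total` → total = 33; m = -7
So val = 22

Answer: 22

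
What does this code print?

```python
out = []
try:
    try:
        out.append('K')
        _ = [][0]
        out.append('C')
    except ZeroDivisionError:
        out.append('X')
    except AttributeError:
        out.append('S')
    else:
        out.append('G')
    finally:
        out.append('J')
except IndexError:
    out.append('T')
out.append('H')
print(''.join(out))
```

Execution trace: 'K' (try body) → 'J' (finally) → 'T' (outer except IndexError) → 'H' (after the try/except). Output: KJTH

Answer: KJTH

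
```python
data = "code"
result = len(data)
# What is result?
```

Trace:
`data = "code"` → data = 'code'
`result = len(data)` → result = 4
So result = 4

Answer: 4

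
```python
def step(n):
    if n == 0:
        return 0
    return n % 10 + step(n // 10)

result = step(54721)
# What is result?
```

Sum of digits of 54721: 1 + 2 + 7 + 4 + 5 = 19

Answer: 19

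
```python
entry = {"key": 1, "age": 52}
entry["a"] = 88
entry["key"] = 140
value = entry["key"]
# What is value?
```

Trace:
`entry = {"key": 1, "age": 52}` → entry = {'key': 1, 'age': 52}
`entry["a"] = 88` → entry = {'key': 1, 'age': 52, 'a': 88}
`entry["key"] = 140` → entry = {'key': 140, 'age': 52, 'a': 88}
`value = entry["key"]` → value = 140
So value = 140

Answer: 140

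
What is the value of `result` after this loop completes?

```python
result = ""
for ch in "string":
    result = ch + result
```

Reverse 'string'
`result` takes the values: "" → "s" → "ts" → "rts" → "irts" → "nirts" → "gnirts"

Answer: "gnirts"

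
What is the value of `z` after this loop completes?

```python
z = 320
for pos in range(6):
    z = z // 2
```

Halve 6 times: 320 // 2^6 = 5
`z` takes the values: 320 → 160 → 80 → 40 → 20 → 10 → 5

Answer: 5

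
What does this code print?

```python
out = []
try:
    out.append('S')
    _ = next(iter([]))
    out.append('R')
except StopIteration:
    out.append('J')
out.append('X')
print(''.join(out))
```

Execution trace: 'S' (try body) → 'J' (except StopIteration) → 'X' (after the try/except). Output: SJX

Answer: SJX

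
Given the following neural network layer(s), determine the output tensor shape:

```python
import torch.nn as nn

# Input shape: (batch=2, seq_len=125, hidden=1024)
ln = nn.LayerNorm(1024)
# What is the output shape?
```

Input: (2, 125, 1024) -> Output: (2, 125, 1024)

Answer: (2, 125, 1024)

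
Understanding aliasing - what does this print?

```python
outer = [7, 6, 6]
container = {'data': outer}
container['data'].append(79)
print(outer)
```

Key concept: dict holds reference to list.
Step by step:
`outer = [7, 6, 6]` → outer = [7, 6, 6]
`container = {'data': outer}` → container = {'data': [7, 6, 6]}
`container['data'].append(79)` → outer = [7, 6, 6, 79]; container = {'data': [7, 6, 6, 79]}
`print(outer)` → prints [7, 6, 6, 79]

Answer: [7, 6, 6, 79]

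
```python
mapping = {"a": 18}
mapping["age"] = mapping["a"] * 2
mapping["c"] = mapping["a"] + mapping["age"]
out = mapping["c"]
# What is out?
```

Trace:
`mapping = {"a": 18}` → mapping = {'a': 18}
`mapping["age"] = mapping["a"] * 2` → mapping = {'a': 18, 'age': 36}
`mapping["c"] = mapping["a"] + mapping["age"]` → mapping = {'a': 18, 'age': 36, 'c': 54}
`out = mapping["c"]` → out = 54
So out = 54

Answer: 54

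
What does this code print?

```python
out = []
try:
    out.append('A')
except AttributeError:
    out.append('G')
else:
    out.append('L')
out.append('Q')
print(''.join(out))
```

Execution trace: 'A' (try body, no exception) → 'L' (else) → 'Q' (after the try/except). Output: ALQ

Answer: ALQ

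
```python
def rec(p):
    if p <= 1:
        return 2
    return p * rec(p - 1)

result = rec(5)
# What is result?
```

rec(5) = 5 * 4 * 3 * 2 * 2 = 240

Answer: 240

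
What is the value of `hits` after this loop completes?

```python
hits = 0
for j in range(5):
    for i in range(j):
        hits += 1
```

Triangle number: 0+1+2+...+4
`hits` takes the values: 0 → 1 → 2 → 3 → 4 → 5 → 6 → 7 → 8 → 9 → 10

Answer: 10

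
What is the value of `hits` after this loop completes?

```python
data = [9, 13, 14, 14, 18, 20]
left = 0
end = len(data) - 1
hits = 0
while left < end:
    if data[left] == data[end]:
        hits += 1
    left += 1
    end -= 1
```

Count matching pairs from ends
`hits` takes the values: 0 → 1

Answer: 1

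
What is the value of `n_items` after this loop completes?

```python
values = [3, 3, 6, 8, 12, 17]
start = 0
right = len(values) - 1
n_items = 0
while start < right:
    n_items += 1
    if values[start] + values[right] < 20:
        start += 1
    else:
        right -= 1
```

Steps to find pair summing to 20
`n_items` takes the values: 0 → 1 → 2 → 3 → 4 → 5

Answer: 5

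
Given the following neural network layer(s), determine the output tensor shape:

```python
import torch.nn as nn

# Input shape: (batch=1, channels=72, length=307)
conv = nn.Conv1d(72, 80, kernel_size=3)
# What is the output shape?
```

Input: (1, 72, 307) -> Output: (1, 80, 305)

Answer: (1, 80, 305)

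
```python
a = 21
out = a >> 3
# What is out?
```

Trace:
`a = 21` → a = 21
`out = a >> 3` → out = 2
So out = 2

Answer: 2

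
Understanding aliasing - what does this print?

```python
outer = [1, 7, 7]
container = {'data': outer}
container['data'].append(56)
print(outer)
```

Key concept: dict holds reference to list.
Step by step:
`outer = [1, 7, 7]` → outer = [1, 7, 7]
`container = {'data': outer}` → container = {'data': [1, 7, 7]}
`container['data'].append(56)` → outer = [1, 7, 7, 56]; container = {'data': [1, 7, 7, 56]}
`print(outer)` → prints [1, 7, 7, 56]

Answer: [1, 7, 7, 56]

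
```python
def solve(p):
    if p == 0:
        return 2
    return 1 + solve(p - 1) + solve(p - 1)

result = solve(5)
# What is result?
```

solve(p) = 1 + 2·solve(p-1), solve(0)=2. Closed form: (2+1)·2^5 - 1 = 95.

Answer: 95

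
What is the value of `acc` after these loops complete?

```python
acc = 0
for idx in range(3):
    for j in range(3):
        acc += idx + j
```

Sum of all idx+j for idx,j in 3x3
`acc` takes the values: 0 → 1 → 3 → 4 → 6 → 9 → 11 → 14 → 18

Answer: 18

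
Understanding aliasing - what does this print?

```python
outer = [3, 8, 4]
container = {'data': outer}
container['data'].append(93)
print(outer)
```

Key concept: dict holds reference to list.
Step by step:
`outer = [3, 8, 4]` → outer = [3, 8, 4]
`container = {'data': outer}` → container = {'data': [3, 8, 4]}
`container['data'].append(93)` → outer = [3, 8, 4, 93]; container = {'data': [3, 8, 4, 93]}
`print(outer)` → prints [3, 8, 4, 93]

Answer: [3, 8, 4, 93]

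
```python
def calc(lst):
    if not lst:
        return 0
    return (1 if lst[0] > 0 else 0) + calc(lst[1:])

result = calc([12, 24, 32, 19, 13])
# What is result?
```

Count of positive elements in [12, 24, 32, 19, 13] = 5

Answer: 5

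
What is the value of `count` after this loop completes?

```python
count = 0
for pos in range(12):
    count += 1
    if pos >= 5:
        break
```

Loop breaks when pos reaches 5, count is 6
`count` takes the values: 0 → 1 → 2 → 3 → 4 → 5 → 6

Answer: 6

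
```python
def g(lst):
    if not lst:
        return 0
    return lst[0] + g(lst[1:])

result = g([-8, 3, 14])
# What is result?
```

(-8) + 3 + 14 + 0 = 9

Answer: 9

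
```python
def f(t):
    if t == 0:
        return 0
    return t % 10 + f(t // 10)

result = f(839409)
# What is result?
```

Sum of digits of 839409: 9 + 0 + 4 + 9 + 3 + 8 = 33

Answer: 33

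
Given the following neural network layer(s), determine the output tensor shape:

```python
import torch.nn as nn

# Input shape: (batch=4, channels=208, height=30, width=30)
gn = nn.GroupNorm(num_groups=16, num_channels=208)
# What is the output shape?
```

Input: (4, 208, 30, 30) -> Output: (4, 208, 30, 30)

Answer: (4, 208, 30, 30)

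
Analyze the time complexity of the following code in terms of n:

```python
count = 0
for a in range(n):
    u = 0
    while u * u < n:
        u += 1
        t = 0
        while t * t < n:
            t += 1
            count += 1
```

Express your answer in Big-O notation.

Each loop level contributes: n × √n × √n. Multiplying the contributions gives O(n^2).

Answer: O(n^2)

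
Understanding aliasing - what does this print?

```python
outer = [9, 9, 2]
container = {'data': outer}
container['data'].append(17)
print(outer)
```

Key concept: dict holds reference to list.
Step by step:
`outer = [9, 9, 2]` → outer = [9, 9, 2]
`container = {'data': outer}` → container = {'data': [9, 9, 2]}
`container['data'].append(17)` → outer = [9, 9, 2, 17]; container = {'data': [9, 9, 2, 17]}
`print(outer)` → prints [9, 9, 2, 17]

Answer: [9, 9, 2, 17]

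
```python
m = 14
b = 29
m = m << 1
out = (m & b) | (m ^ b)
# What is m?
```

Trace:
`m = 14` → m = 14
`b = 29` → b = 29
`m = m << 1` → m = 28
`out = (m & b) | (m ^ b)` → out = 29
So m = 28

Answer: 28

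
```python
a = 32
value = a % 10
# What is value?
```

Trace:
`a = 32` → a = 32
`value = a % 10` → value = 2
So value = 2

Answer: 2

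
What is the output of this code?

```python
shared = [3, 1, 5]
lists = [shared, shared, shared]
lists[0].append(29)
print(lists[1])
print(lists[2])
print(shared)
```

Key concept: list of same reference.
Step by step:
`shared = [3, 1, 5]` → shared = [3, 1, 5]
`lists = [shared, shared, shared]` → lists = [[3, 1, 5], [3, 1, 5], [3, 1, 5]]
`lists[0].append(29)` → shared = [3, 1, 5, 29]; lists = [[3, 1, 5, 29], [3, 1, 5, 29], [3, 1, 5, 29]]
`print(lists[1])` → prints [3, 1, 5, 29]
`print(lists[2])` → prints [3, 1, 5, 29]
`print(shared)` → prints [3, 1, 5, 29]

Answer:
[3, 1, 5, 29]
[3, 1, 5, 29]
[3, 1, 5, 29]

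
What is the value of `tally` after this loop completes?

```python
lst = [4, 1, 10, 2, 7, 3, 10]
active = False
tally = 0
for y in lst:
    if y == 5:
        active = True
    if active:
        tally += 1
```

Count elements after first 5 in [4, 1, 10, 2, 7, 3, 10]
`tally` takes the values: 0

Answer: 0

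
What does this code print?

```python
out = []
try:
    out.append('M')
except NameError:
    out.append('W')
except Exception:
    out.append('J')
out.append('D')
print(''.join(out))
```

Execution trace: 'M' (try body, no exception) → 'D' (after the try/except). Output: MD

Answer: MD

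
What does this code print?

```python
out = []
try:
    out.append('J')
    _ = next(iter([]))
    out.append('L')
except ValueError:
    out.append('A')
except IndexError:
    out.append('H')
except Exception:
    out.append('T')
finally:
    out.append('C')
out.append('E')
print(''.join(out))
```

Execution trace: 'J' (try body) → 'T' (except Exception) → 'C' (finally) → 'E' (after the try/except). Output: JTCE

Answer: JTCE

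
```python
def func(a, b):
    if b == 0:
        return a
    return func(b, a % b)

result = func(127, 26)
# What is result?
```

func(127, 26) -> func(26, 23) -> func(23, 3) -> func(3, 2) -> func(2, 1) -> func(1, 0) -> 1

Answer: 1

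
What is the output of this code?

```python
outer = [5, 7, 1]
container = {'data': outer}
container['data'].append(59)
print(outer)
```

Key concept: dict holds reference to list.
Step by step:
`outer = [5, 7, 1]` → outer = [5, 7, 1]
`container = {'data': outer}` → container = {'data': [5, 7, 1]}
`container['data'].append(59)` → outer = [5, 7, 1, 59]; container = {'data': [5, 7, 1, 59]}
`print(outer)` → prints [5, 7, 1, 59]

Answer: [5, 7, 1, 59]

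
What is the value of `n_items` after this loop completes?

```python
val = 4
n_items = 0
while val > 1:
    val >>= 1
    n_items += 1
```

Count right shifts until 1
`n_items` takes the values: 0 → 1 → 2

Answer: 2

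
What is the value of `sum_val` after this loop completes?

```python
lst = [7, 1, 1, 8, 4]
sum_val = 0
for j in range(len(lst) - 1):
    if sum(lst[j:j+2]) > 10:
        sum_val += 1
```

Count windows with sum > 10
`sum_val` takes the values: 0 → 1

Answer: 1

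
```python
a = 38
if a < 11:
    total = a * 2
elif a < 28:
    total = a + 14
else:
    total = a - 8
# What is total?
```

Trace:
`a = 38` → a = 38
`if a < 11: ...` → a < 11 is False, a < 28 is False, take else branch → total = 30
So total = 30

Answer: 30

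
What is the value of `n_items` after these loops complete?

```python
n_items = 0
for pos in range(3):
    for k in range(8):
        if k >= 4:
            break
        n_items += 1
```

Inner breaks at 4, outer runs 3 times
`n_items` takes the values: 0 → 1 → 2 → 3 → 4 → 5 → 6 → 7 → 8 → 9 → 10 → 11 → 12

Answer: 12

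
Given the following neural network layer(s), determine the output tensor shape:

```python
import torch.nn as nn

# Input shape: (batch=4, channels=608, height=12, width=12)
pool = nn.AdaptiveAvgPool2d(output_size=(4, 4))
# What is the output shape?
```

Input: (4, 608, 12, 12) -> Output: (4, 608, 4, 4)

Answer: (4, 608, 4, 4)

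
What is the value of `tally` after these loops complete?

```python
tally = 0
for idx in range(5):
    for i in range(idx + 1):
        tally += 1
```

Triangle: 1 + 2 + ... + 5
`tally` takes the values: 0 → 1 → 2 → 3 → 4 → 5 → 6 → 7 → 8 → 9 → 10 → 11 → 12 → 13 → 14 → 15

Answer: 15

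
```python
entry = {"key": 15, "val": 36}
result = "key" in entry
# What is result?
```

Trace:
`entry = {"key": 15, "val": 36}` → entry = {'key': 15, 'val': 36}
`result = "key" in entry` → result = True
So result = True

Answer: True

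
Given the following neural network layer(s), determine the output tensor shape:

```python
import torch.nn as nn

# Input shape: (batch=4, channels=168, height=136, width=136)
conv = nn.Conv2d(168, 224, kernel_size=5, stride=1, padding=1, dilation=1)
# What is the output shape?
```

Input: (4, 168, 136, 136) -> Output: (4, 224, 134, 134)

Answer: (4, 224, 134, 134)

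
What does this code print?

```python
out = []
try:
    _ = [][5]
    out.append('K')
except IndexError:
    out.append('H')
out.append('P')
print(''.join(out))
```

Execution trace: 'H' (except IndexError) → 'P' (after the try/except). Output: HP

Answer: HP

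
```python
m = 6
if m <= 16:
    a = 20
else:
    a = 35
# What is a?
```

Trace:
`m = 6` → m = 6
`if m <= 16: ...` → m <= 16 is True → a = 20
So a = 20

Answer: 20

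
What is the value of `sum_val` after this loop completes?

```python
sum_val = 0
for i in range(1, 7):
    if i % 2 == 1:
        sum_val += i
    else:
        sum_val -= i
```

Add odd, subtract even
`sum_val` takes the values: 0 → 1 → -1 → 2 → -2 → 3 → -3

Answer: -3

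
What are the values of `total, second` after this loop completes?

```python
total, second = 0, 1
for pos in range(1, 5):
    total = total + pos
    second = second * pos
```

Sum and factorial of 1 to 4
`total, second` takes the values: (0, 1) → (1, 1) → (3, 1) → (3, 2) → (6, 2) → (6, 6) → (10, 6) → (10, 24)

Answer: 10, 24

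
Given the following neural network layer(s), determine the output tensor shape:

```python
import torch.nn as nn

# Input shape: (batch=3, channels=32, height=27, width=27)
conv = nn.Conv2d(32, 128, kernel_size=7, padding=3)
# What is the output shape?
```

Input: (3, 32, 27, 27) -> Output: (3, 128, 27, 27)

Answer: (3, 128, 27, 27)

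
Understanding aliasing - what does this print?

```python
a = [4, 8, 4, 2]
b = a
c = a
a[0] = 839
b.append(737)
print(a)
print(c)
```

Key concept: multiple aliases.
Step by step:
`a = [4, 8, 4, 2]` → a = [4, 8, 4, 2]
`b = a` → b = [4, 8, 4, 2] (same object as a)
`c = a` → c = [4, 8, 4, 2] (same object as a, b)
`a[0] = 839` → a = [839, 8, 4, 2] (same object as b, c); b = [839, 8, 4, 2] (same object as a, c); c = [839, 8, 4, 2] (same object as a, b)
`b.append(737)` → a = [839, 8, 4, 2, 737] (same object as b, c); b = [839, 8, 4, 2, 737] (same object as a, c); c = [839, 8, 4, 2, 737] (same object as a, b)
`print(a)` → prints [839, 8, 4, 2, 737]
`print(c)` → prints [839, 8, 4, 2, 737]

Answer:
[839, 8, 4, 2, 737]
[839, 8, 4, 2, 737]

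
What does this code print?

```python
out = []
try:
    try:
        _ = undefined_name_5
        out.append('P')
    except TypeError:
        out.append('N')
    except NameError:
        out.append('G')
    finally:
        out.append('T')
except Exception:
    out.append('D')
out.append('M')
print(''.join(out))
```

Execution trace: 'G' (inner except NameError) → 'T' (inner finally) → 'M' (after the try/except). Output: GTM

Answer: GTM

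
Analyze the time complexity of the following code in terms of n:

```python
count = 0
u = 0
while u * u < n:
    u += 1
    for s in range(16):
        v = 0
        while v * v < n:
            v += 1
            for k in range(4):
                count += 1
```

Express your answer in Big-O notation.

Each loop level contributes: √n × 1 × √n × 1. Multiplying the contributions gives O(n).

Answer: O(n)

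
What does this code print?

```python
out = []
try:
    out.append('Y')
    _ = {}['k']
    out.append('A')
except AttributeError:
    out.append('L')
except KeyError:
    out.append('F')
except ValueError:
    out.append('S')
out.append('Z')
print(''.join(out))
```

Execution trace: 'Y' (try body) → 'F' (except KeyError) → 'Z' (after the try/except). Output: YFZ

Answer: YFZ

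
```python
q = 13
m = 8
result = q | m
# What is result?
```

Trace:
`q = 13` → q = 13
`m = 8` → m = 8
`result = q | m` → result = 13
So result = 13

Answer: 13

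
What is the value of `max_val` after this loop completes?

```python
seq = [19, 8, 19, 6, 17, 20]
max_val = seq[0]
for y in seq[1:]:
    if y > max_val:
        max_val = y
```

Maximum of [19, 8, 19, 6, 17, 20]
`max_val` takes the values: 19 → 20

Answer: 20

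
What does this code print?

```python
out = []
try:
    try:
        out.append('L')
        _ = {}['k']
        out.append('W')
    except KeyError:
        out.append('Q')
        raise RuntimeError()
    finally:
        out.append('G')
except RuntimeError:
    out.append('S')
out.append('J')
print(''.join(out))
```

Execution trace: 'L' (inner try body) → 'Q' (inner except KeyError) → 'G' (inner finally) → 'S' (outer except RuntimeError) → 'J' (after the try/except). Output: LQGSJ

Answer: LQGSJ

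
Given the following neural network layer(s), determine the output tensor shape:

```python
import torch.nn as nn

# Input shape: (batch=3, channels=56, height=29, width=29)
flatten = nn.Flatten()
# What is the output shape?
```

Input: (3, 56, 29, 29) -> Output: (3, 47096)

Answer: (3, 47096)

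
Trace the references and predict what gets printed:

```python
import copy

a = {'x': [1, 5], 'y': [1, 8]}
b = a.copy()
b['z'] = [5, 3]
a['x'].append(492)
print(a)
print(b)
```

Key concept: shallow copy of dict with mutable values.
Step by step:
`a = {'x': [1, 5], 'y': [1, 8]}` → a = {'x': [1, 5], 'y': [1, 8]}
`b = a.copy()` → b = {'x': [1, 5], 'y': [1, 8]}
`b['z'] = [5, 3]` → b = {'x': [1, 5], 'y': [1, 8], 'z': [5, 3]}
`a['x'].append(492)` → a = {'x': [1, 5, 492], 'y': [1, 8]}; b = {'x': [1, 5, 492], 'y': [1, 8], 'z': [5, 3]}
`print(a)` → prints {'x': [1, 5, 492], 'y': [1, 8]}
`print(b)` → prints {'x': [1, 5, 492], 'y': [1, 8], 'z': [5, 3]}

Answer:
{'x': [1, 5, 492], 'y': [1, 8]}
{'x': [1, 5, 492], 'y': [1, 8], 'z': [5, 3]}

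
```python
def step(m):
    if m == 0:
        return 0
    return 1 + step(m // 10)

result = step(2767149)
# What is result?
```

Count of digits of 2767149: 7

Answer: 7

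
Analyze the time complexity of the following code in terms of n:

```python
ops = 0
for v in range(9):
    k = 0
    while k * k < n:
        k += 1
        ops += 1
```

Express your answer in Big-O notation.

Each loop level contributes: 1 × √n. Multiplying the contributions gives O(√n).

Answer: O(√n)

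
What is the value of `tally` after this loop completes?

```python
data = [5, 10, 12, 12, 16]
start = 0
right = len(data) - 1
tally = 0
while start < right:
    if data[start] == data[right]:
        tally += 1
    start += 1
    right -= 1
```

Count matching pairs from ends
`tally` takes the values: 0

Answer: 0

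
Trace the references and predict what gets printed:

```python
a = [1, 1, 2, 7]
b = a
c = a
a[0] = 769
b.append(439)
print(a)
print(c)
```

Key concept: multiple aliases.
Step by step:
`a = [1, 1, 2, 7]` → a = [1, 1, 2, 7]
`b = a` → b = [1, 1, 2, 7] (same object as a)
`c = a` → c = [1, 1, 2, 7] (same object as a, b)
`a[0] = 769` → a = [769, 1, 2, 7] (same object as b, c); b = [769, 1, 2, 7] (same object as a, c); c = [769, 1, 2, 7] (same object as a, b)
`b.append(439)` → a = [769, 1, 2, 7, 439] (same object as b, c); b = [769, 1, 2, 7, 439] (same object as a, c); c = [769, 1, 2, 7, 439] (same object as a, b)
`print(a)` → prints [769, 1, 2, 7, 439]
`print(c)` → prints [769, 1, 2, 7, 439]

Answer:
[769, 1, 2, 7, 439]
[769, 1, 2, 7, 439]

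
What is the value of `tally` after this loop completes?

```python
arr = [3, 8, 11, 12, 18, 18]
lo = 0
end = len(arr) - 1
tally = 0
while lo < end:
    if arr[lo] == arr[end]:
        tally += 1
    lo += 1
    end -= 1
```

Count matching pairs from ends
`tally` takes the values: 0

Answer: 0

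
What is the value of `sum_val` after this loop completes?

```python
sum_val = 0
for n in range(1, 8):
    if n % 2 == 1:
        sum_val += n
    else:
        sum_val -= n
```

Add odd, subtract even
`sum_val` takes the values: 0 → 1 → -1 → 2 → -2 → 3 → -3 → 4

Answer: 4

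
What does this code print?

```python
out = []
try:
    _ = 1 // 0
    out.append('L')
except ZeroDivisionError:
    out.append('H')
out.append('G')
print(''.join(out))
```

Execution trace: 'H' (except ZeroDivisionError) → 'G' (after the try/except). Output: HG

Answer: HG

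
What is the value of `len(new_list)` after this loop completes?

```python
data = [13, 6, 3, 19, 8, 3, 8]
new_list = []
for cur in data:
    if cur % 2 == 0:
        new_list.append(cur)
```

Count even numbers in [13, 6, 3, 19, 8, 3, 8]
`new_list` takes the values: [] → [6] → [6, 8] → [6, 8, 8]
So `len(new_list)` = 3

Answer: 3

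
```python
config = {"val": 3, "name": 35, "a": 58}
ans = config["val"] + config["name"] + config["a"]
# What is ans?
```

Trace:
`config = {"val": 3, "name": 35, "a": 58}` → config = {'val': 3, 'name': 35, 'a': 58}
`ans = config["val"] + config["name"] + config["a"]` → ans = 96
So ans = 96

Answer: 96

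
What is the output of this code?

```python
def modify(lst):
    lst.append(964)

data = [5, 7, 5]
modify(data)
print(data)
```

Key concept: function modifies passed list.
Step by step:
`data = [5, 7, 5]` → data = [5, 7, 5]
`modify(data)` → data = [5, 7, 5, 964]
`print(data)` → prints [5, 7, 5, 964]

Answer: [5, 7, 5, 964]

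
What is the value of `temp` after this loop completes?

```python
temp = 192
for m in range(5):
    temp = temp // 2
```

Halve 5 times: 192 // 2^5 = 6
`temp` takes the values: 192 → 96 → 48 → 24 → 12 → 6

Answer: 6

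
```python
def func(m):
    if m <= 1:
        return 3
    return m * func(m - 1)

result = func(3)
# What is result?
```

func(3) = 3 * 2 * 3 = 18

Answer: 18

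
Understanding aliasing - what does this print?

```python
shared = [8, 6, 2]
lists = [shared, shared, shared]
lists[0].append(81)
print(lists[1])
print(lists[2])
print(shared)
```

Key concept: list of same reference.
Step by step:
`shared = [8, 6, 2]` → shared = [8, 6, 2]
`lists = [shared, shared, shared]` → lists = [[8, 6, 2], [8, 6, 2], [8, 6, 2]]
`lists[0].append(81)` → shared = [8, 6, 2, 81]; lists = [[8, 6, 2, 81], [8, 6, 2, 81], [8, 6, 2, 81]]
`print(lists[1])` → prints [8, 6, 2, 81]
`print(lists[2])` → prints [8, 6, 2, 81]
`print(shared)` → prints [8, 6, 2, 81]

Answer:
[8, 6, 2, 81]
[8, 6, 2, 81]
[8, 6, 2, 81]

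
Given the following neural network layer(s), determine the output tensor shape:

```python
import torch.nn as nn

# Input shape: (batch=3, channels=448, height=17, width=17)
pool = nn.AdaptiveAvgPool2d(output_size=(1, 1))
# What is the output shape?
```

Input: (3, 448, 17, 17) -> Output: (3, 448, 1, 1)

Answer: (3, 448, 1, 1)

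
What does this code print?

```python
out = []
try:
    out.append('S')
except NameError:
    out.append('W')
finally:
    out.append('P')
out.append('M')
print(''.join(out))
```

Execution trace: 'S' (try body, no exception) → 'P' (finally) → 'M' (after the try/except). Output: SPM

Answer: SPM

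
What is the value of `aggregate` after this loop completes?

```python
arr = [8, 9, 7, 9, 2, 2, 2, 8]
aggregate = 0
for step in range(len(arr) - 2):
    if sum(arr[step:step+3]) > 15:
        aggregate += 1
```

Count windows with sum > 15
`aggregate` takes the values: 0 → 1 → 2 → 3

Answer: 3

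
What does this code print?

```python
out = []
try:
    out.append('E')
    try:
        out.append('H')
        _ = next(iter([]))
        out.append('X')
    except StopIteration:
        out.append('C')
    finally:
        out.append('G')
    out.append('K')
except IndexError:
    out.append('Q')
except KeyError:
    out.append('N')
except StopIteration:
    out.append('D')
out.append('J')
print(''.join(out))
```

Execution trace: 'E' (try body) → 'H' (inner try body) → 'C' (inner except StopIteration) → 'G' (inner finally) → 'K' (try body, no exception) → 'J' (after the try/except). Output: EHCGKJ

Answer: EHCGKJ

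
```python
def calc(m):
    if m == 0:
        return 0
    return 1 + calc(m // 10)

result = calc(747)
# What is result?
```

Count of digits of 747: 3

Answer: 3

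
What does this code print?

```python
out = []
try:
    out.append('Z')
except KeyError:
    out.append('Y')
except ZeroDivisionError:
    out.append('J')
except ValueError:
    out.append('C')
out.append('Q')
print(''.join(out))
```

Execution trace: 'Z' (try body, no exception) → 'Q' (after the try/except). Output: ZQ

Answer: ZQ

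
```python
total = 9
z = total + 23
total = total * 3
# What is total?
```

Trace:
`total = 9` → total = 9
`z = total + 23` → z = 32
`total = total * 3` → total = 27
So total = 27

Answer: 27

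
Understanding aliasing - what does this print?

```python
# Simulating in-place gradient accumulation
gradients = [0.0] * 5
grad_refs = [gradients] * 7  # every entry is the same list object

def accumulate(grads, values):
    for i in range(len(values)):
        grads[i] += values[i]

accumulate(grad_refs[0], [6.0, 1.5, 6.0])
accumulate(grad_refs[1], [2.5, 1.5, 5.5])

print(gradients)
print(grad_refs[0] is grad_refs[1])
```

Key concept: gradient accumulation aliasing.
Step by step:
`gradients = [0.0] * 5` → gradients = [0.0, 0.0, 0.0, 0.0, 0.0]
`grad_refs = [gradients] * 7` → grad_refs = [[0.0, 0.0, 0.0, 0.0, 0.0], [0.0, 0.0, 0.0, 0.0, 0.0], [0.0, 0.0, 0.0, 0.0, 0.0], [0.0, 0.0, 0.0, 0.0, 0.0], [0.0, 0.0, 0.0, 0.0, 0.0], [0.0, 0.0, 0.0, 0.0, 0.0], [0.0, 0.0, 0.0, 0.0, 0.0]]
`accumulate(grad_refs[0], [6.0, 1.5, 6.0])` → gradients = [6.0, 1.5, 6.0, 0.0, 0.0]; grad_refs = [[6.0, 1.5, 6.0, 0.0, 0.0], [6.0, 1.5, 6.0, 0.0, 0.0], [6.0, 1.5, 6.0, 0.0, 0.0], [6.0, 1.5, 6.0, 0.0, 0.0], [6.0, 1.5, 6.0, 0.0, 0.0], [6.0, 1.5, 6.0, 0.0, 0.0], [6.0, 1.5, 6.0, 0.0, 0.0]]
`accumulate(grad_refs[1], [2.5, 1.5, 5.5])` → gradients = [8.5, 3.0, 11.5, 0.0, 0.0]; grad_refs = [[8.5, 3.0, 11.5, 0.0, 0.0], [8.5, 3.0, 11.5, 0.0, 0.0], [8.5, 3.0, 11.5, 0.0, 0.0], [8.5, 3.0, 11.5, 0.0, 0.0], [8.5, 3.0, 11.5, 0.0, 0.0], [8.5, 3.0, 11.5, 0.0, 0.0], [8.5, 3.0, 11.5, 0.0, 0.0]]
`print(gradients)` → prints [8.5, 3.0, 11.5, 0.0, 0.0]
`print(grad_refs[0] is grad_refs[1])` → prints True

Answer:
[8.5, 3.0, 11.5, 0.0, 0.0]
True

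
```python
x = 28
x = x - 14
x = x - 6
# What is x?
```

Trace:
`x = 28` → x = 28
`x = x - 14` → x = 14
`x = x - 6` → x = 8
So x = 8

Answer: 8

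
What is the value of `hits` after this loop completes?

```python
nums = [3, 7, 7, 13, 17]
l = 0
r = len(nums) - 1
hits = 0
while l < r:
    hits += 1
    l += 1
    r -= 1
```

Iterations until pointers meet (list length 5)
`hits` takes the values: 0 → 1 → 2

Answer: 2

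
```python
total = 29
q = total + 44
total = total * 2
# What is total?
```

Trace:
`total = 29` → total = 29
`q = total + 44` → q = 73
`total = total * 2` → total = 58
So total = 58

Answer: 58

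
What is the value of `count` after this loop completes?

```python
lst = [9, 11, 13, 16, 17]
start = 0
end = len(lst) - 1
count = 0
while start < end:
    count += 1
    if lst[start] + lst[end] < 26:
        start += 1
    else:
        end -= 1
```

Steps to find pair summing to 26
`count` takes the values: 0 → 1 → 2 → 3 → 4

Answer: 4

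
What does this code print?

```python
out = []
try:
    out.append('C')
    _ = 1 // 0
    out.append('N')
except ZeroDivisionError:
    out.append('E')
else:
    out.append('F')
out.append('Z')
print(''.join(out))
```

Execution trace: 'C' (try body) → 'E' (except ZeroDivisionError) → 'Z' (after the try/except). Output: CEZ

Answer: CEZ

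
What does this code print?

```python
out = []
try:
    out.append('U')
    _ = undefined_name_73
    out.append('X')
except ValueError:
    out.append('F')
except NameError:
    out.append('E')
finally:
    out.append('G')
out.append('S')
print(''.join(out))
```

Execution trace: 'U' (try body) → 'E' (except NameError) → 'G' (finally) → 'S' (after the try/except). Output: UEGS

Answer: UEGS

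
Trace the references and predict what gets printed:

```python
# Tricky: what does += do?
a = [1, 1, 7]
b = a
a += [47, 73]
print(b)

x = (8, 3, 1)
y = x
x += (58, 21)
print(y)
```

Key concept: += behavior differs for mutable vs immutable.
Step by step:
`a = [1, 1, 7]` → a = [1, 1, 7]
`b = a` → b = [1, 1, 7] (same object as a)
`a += [47, 73]` → a = [1, 1, 7, 47, 73] (same object as b); b = [1, 1, 7, 47, 73] (same object as a)
`print(b)` → prints [1, 1, 7, 47, 73]
`x = (8, 3, 1)` → x = (8, 3, 1)
`y = x` → y = (8, 3, 1)
`x += (58, 21)` → x = (8, 3, 1, 58, 21)
`print(y)` → prints (8, 3, 1)

Answer:
[1, 1, 7, 47, 73]
(8, 3, 1)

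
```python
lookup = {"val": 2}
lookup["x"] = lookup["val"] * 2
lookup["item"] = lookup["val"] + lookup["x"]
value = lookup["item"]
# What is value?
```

Trace:
`lookup = {"val": 2}` → lookup = {'val': 2}
`lookup["x"] = lookup["val"] * 2` → lookup = {'val': 2, 'x': 4}
`lookup["item"] = lookup["val"] + lookup["x"]` → lookup = {'val': 2, 'x': 4, 'item': 6}
`value = lookup["item"]` → value = 6
So value = 6

Answer: 6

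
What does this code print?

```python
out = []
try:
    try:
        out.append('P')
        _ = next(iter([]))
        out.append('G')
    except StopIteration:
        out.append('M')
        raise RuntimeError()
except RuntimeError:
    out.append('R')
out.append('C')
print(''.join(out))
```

Execution trace: 'P' (inner try body) → 'M' (inner except StopIteration) → 'R' (outer except RuntimeError) → 'C' (after the try/except). Output: PMRC

Answer: PMRC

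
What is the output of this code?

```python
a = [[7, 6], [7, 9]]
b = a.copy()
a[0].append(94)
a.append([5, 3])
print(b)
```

Key concept: shallow copy with nested lists.
Step by step:
`a = [[7, 6], [7, 9]]` → a = [[7, 6], [7, 9]]
`b = a.copy()` → b = [[7, 6], [7, 9]]
`a[0].append(94)` → a = [[7, 6, 94], [7, 9]]; b = [[7, 6, 94], [7, 9]]
`a.append([5, 3])` → a = [[7, 6, 94], [7, 9], [5, 3]]
`print(b)` → prints [[7, 6, 94], [7, 9]]

Answer: [[7, 6, 94], [7, 9]]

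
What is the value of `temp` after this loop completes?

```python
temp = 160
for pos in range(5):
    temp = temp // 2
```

Halve 5 times: 160 // 2^5 = 5
`temp` takes the values: 160 → 80 → 40 → 20 → 10 → 5

Answer: 5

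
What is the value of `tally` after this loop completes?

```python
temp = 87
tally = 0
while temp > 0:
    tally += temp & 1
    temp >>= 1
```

Count set bits in 87 (binary: 0b1010111)
`tally` takes the values: 0 → 1 → 2 → 3 → 4 → 5

Answer: 5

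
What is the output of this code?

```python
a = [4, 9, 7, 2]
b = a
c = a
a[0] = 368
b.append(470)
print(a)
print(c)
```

Key concept: multiple aliases.
Step by step:
`a = [4, 9, 7, 2]` → a = [4, 9, 7, 2]
`b = a` → b = [4, 9, 7, 2] (same object as a)
`c = a` → c = [4, 9, 7, 2] (same object as a, b)
`a[0] = 368` → a = [368, 9, 7, 2] (same object as b, c); b = [368, 9, 7, 2] (same object as a, c); c = [368, 9, 7, 2] (same object as a, b)
`b.append(470)` → a = [368, 9, 7, 2, 470] (same object as b, c); b = [368, 9, 7, 2, 470] (same object as a, c); c = [368, 9, 7, 2, 470] (same object as a, b)
`print(a)` → prints [368, 9, 7, 2, 470]
`print(c)` → prints [368, 9, 7, 2, 470]

Answer:
[368, 9, 7, 2, 470]
[368, 9, 7, 2, 470]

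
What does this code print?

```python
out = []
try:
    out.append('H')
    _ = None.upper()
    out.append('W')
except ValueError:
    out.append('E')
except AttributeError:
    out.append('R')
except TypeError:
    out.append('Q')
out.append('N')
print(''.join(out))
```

Execution trace: 'H' (try body) → 'R' (except AttributeError) → 'N' (after the try/except). Output: HRN

Answer: HRN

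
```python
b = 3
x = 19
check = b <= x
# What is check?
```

Trace:
`b = 3` → b = 3
`x = 19` → x = 19
`check = b <= x` → check = True
So check = True

Answer: True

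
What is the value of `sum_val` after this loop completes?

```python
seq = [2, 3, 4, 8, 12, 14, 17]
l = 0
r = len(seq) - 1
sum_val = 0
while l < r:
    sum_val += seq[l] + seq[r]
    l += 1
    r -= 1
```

Sum of pairs from ends
`sum_val` takes the values: 0 → 19 → 36 → 52

Answer: 52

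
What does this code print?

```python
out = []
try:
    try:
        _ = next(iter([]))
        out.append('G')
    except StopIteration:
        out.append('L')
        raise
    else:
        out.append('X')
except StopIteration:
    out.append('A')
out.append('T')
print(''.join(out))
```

Execution trace: 'L' (inner except StopIteration) → 'A' (outer except StopIteration) → 'T' (after the try/except). Output: LAT

Answer: LAT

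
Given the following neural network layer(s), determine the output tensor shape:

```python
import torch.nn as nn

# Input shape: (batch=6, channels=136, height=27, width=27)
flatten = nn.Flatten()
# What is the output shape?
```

Input: (6, 136, 27, 27) -> Output: (6, 99144)

Answer: (6, 99144)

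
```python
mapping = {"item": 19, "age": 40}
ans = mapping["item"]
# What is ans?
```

Trace:
`mapping = {"item": 19, "age": 40}` → mapping = {'item': 19, 'age': 40}
`ans = mapping["item"]` → ans = 19
So ans = 19

Answer: 19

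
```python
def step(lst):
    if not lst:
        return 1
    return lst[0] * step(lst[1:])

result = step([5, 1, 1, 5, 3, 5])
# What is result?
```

Product over [5, 1, 1, 5, 3, 5] = 5 * 1 * 1 * 5 * 3 * 5 = 375

Answer: 375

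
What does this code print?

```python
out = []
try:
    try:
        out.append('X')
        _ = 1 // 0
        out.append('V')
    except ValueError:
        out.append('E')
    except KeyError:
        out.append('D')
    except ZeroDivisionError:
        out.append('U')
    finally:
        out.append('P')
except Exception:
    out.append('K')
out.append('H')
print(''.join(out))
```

Execution trace: 'X' (inner try body) → 'U' (inner except ZeroDivisionError) → 'P' (inner finally) → 'H' (after the try/except). Output: XUPH

Answer: XUPH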